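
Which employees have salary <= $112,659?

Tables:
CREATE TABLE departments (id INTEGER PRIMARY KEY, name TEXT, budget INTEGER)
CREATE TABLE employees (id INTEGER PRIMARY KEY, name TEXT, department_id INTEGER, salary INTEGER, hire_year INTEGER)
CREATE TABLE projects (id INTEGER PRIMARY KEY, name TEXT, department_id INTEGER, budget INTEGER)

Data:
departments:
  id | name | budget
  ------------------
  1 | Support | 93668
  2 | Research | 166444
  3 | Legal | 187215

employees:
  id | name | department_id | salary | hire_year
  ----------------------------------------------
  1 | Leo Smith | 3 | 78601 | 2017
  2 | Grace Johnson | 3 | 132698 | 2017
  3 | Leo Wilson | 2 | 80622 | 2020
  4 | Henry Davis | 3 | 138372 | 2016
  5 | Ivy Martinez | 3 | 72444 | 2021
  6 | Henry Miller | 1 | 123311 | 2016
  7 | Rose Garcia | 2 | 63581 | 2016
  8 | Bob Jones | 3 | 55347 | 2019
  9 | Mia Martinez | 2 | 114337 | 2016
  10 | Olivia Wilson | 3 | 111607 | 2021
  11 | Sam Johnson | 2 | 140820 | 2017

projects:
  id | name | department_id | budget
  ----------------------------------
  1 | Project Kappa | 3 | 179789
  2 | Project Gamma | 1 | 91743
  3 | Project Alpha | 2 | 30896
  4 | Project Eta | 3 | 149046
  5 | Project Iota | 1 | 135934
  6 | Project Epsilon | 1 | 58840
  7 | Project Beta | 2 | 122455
SELECT name, salary FROM employees WHERE salary <= 112659

Execution result:
name | salary
Leo Smith | 78601
Leo Wilson | 80622
Ivy Martinez | 72444
Rose Garcia | 63581
Bob Jones | 55347
Olivia Wilson | 111607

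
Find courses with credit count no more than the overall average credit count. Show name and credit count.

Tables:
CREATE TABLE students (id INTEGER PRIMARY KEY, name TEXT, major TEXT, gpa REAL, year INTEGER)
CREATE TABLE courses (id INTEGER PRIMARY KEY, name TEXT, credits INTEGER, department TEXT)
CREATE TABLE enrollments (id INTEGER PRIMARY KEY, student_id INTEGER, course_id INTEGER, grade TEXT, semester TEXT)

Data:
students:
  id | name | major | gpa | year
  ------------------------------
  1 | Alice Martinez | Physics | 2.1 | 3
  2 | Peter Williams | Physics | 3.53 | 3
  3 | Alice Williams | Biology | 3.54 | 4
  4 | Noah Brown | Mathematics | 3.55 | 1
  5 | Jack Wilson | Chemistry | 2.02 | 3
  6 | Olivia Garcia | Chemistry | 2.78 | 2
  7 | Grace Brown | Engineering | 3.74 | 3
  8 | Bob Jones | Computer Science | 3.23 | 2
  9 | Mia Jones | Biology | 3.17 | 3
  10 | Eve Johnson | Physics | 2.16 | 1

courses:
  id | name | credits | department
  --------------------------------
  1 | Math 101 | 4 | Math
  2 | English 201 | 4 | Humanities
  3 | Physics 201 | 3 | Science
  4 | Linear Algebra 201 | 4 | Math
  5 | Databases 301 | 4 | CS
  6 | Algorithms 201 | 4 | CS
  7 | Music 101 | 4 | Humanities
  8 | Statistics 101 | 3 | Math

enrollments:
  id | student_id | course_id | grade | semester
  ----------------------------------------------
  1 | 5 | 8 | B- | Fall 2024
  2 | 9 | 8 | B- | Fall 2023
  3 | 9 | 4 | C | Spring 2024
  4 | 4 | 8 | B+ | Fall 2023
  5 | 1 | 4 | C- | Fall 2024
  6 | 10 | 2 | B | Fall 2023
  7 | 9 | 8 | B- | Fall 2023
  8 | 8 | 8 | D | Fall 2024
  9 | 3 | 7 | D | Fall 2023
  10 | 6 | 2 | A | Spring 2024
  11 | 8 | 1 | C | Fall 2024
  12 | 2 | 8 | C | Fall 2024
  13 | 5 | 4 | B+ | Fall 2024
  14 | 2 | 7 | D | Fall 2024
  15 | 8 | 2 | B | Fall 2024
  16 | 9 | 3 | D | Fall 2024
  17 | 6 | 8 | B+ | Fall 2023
SELECT name, credits FROM courses WHERE credits <= (SELECT AVG(credits) FROM courses)

Execution result:
name | credits
Physics 201 | 3
Statistics 101 | 3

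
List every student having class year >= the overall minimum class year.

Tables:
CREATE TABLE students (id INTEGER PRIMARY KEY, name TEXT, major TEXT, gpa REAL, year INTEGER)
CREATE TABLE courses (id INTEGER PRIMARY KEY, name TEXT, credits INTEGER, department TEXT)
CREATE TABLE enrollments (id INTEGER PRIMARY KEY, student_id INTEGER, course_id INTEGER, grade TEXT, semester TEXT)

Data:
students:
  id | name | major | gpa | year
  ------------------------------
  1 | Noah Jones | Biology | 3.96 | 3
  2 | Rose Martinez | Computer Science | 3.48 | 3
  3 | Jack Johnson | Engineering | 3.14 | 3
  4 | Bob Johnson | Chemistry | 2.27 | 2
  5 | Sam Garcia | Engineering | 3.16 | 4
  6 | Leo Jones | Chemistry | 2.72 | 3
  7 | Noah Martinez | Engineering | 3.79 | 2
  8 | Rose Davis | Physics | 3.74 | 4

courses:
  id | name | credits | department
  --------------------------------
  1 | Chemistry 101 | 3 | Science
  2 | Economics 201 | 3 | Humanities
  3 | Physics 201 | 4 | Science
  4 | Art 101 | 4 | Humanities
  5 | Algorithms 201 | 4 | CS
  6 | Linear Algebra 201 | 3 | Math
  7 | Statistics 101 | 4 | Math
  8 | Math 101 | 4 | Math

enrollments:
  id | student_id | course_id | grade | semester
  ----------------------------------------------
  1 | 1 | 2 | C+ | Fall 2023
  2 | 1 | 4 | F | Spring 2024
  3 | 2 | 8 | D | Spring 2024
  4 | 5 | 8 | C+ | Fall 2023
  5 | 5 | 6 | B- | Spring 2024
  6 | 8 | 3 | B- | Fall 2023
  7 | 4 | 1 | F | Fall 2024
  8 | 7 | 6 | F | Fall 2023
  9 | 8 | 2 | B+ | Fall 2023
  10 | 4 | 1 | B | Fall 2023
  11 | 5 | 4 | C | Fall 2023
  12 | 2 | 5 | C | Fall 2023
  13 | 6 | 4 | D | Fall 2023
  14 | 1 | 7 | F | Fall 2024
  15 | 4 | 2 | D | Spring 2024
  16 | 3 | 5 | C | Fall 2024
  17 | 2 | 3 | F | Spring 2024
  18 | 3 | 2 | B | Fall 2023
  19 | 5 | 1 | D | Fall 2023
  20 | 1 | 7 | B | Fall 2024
SELECT name, year FROM students WHERE year >= (SELECT MIN(year) FROM students)

Execution result:
name | year
Noah Jones | 3
Rose Martinez | 3
Jack Johnson | 3
Bob Johnson | 2
Sam Garcia | 4
Leo Jones | 3
Noah Martinez | 2
Rose Davis | 4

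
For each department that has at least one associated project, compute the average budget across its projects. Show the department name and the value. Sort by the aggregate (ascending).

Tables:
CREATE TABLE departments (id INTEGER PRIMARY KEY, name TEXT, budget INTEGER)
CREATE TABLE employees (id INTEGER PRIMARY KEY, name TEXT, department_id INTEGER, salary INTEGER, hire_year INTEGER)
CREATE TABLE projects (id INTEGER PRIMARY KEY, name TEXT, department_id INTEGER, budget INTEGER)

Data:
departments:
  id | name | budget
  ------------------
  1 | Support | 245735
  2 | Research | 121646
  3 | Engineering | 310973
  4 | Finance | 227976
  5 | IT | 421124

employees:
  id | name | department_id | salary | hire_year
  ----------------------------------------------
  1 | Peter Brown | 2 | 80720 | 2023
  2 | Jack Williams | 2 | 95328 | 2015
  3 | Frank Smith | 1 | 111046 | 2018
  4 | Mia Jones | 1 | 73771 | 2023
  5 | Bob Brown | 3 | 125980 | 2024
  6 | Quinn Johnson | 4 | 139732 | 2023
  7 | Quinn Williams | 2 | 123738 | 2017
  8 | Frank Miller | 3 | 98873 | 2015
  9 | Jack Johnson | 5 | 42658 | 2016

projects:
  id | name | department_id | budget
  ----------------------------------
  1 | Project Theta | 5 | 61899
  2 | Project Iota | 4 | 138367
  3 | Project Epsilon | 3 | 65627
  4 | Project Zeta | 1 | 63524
SELECT p.name, AVG(c.budget) AS avg_budget FROM projects c JOIN departments p ON c.department_id = p.id GROUP BY p.id, p.name ORDER BY avg_budget ASC

Execution result:
name | avg_budget
IT | 61899.00
Support | 63524.00
Engineering | 65627.00
Finance | 138367.00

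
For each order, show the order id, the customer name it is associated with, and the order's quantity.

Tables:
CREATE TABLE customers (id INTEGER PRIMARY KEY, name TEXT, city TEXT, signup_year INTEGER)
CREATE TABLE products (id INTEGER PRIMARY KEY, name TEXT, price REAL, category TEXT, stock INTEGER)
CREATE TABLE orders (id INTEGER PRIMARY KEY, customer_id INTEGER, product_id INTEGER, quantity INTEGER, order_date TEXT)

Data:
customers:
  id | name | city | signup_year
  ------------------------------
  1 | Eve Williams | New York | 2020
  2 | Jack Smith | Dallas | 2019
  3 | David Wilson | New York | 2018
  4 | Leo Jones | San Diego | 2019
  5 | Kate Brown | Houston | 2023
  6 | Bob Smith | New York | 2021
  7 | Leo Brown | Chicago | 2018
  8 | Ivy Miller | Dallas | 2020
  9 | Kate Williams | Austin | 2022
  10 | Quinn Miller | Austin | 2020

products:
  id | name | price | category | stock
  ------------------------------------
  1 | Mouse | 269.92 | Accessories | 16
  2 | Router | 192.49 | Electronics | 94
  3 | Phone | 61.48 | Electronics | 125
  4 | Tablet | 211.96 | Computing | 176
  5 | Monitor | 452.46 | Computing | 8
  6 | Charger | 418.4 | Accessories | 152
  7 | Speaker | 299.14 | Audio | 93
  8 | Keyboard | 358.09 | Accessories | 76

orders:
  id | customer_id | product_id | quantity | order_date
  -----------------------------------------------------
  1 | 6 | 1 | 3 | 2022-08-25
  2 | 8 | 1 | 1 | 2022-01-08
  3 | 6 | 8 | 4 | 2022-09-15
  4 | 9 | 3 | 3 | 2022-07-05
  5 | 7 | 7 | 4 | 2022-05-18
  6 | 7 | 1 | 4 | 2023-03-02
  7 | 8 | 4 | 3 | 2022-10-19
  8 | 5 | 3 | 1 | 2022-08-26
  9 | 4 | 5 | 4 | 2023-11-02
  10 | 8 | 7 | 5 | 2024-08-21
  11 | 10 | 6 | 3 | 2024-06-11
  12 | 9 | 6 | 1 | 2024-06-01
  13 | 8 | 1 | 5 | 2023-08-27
SELECT c.id, p.name AS customer, c.quantity FROM orders c JOIN customers p ON c.customer_id = p.id

Execution result:
id | customer | quantity
1 | Bob Smith | 3
2 | Ivy Miller | 1
3 | Bob Smith | 4
4 | Kate Williams | 3
5 | Leo Brown | 4
6 | Leo Brown | 4
7 | Ivy Miller | 3
8 | Kate Brown | 1
9 | Leo Jones | 4
10 | Ivy Miller | 5
11 | Quinn Miller | 3
12 | Kate Williams | 1
13 | Ivy Miller | 5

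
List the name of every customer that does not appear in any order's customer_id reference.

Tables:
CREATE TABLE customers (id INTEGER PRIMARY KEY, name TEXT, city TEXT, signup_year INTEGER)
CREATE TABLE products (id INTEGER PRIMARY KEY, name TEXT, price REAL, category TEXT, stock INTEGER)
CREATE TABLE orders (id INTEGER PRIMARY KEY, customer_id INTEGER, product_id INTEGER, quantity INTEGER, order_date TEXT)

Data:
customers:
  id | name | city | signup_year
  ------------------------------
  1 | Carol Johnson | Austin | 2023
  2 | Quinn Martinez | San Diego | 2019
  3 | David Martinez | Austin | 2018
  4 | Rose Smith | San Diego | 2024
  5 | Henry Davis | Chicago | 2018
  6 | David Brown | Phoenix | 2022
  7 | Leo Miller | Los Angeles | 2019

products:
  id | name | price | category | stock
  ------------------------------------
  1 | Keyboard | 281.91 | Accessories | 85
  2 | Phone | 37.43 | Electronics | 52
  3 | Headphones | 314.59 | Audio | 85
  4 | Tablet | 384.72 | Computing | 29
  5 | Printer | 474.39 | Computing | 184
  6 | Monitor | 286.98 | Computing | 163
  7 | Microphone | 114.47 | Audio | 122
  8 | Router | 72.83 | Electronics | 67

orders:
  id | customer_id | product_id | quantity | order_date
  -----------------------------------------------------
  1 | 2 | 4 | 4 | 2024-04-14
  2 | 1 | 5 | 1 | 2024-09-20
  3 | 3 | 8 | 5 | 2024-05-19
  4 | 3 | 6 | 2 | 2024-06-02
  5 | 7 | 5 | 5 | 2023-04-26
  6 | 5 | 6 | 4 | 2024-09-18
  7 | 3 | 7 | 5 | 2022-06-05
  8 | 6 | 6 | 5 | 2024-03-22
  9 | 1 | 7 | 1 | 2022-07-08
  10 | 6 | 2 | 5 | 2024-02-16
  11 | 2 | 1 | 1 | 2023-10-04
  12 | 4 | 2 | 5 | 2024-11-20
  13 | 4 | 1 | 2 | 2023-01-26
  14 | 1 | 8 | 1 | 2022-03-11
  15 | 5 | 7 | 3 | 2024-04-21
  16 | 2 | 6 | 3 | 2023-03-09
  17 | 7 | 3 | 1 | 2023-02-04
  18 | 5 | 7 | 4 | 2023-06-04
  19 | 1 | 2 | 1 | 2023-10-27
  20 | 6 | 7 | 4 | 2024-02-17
SELECT p.name FROM customers p LEFT JOIN orders c ON c.customer_id = p.id WHERE c.id IS NULL

Execution result:
(no rows)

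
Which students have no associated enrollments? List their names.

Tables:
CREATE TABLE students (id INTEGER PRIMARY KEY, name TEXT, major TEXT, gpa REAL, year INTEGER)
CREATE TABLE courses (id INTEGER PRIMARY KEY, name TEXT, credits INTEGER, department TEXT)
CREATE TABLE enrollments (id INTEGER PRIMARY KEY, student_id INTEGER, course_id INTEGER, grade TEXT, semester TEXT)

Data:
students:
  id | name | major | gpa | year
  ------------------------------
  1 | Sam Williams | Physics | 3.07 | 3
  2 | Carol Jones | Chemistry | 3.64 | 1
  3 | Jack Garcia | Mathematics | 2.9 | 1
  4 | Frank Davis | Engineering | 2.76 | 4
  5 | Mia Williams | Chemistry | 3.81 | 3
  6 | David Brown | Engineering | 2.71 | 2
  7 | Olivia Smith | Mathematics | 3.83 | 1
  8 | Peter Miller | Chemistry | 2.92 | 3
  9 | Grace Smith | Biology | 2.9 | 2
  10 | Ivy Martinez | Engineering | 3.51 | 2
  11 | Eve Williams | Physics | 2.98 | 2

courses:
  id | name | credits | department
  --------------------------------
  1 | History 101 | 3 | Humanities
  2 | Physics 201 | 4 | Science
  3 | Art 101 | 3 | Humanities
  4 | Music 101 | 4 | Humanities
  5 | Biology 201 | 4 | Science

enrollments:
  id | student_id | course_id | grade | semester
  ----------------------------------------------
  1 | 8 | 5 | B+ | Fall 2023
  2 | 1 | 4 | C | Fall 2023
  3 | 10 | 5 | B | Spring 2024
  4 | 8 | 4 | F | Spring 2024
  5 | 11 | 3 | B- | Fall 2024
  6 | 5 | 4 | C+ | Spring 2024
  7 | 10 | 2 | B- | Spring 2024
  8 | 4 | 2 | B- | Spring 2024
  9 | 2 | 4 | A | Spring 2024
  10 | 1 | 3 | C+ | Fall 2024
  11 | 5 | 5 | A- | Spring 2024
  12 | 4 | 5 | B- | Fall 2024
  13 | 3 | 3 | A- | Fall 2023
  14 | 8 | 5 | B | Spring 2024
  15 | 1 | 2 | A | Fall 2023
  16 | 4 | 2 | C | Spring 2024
SELECT p.name FROM students p LEFT JOIN enrollments c ON c.student_id = p.id WHERE c.id IS NULL

Execution result:
name
David Brown
Olivia Smith
Grace Smith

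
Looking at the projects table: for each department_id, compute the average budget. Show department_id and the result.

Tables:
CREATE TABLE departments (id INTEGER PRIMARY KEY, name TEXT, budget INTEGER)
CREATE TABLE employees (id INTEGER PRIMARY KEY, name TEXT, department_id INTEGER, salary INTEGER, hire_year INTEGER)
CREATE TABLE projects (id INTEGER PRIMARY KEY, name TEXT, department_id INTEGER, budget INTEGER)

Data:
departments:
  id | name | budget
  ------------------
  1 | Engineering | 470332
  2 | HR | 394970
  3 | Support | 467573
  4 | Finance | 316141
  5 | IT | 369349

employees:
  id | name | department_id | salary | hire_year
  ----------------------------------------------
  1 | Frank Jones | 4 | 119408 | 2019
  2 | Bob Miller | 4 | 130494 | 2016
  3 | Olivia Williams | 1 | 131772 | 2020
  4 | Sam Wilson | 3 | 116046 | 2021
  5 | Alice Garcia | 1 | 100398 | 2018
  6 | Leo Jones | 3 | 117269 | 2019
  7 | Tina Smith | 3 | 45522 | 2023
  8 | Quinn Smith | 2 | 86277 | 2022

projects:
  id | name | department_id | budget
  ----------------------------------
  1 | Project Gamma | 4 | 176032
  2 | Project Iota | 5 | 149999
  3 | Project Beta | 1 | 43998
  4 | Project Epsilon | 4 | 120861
SELECT department_id, AVG(budget) AS avg_budget FROM projects GROUP BY department_id

Execution result:
department_id | avg_budget
1 | 43998.00
4 | 148446.50
5 | 149999.00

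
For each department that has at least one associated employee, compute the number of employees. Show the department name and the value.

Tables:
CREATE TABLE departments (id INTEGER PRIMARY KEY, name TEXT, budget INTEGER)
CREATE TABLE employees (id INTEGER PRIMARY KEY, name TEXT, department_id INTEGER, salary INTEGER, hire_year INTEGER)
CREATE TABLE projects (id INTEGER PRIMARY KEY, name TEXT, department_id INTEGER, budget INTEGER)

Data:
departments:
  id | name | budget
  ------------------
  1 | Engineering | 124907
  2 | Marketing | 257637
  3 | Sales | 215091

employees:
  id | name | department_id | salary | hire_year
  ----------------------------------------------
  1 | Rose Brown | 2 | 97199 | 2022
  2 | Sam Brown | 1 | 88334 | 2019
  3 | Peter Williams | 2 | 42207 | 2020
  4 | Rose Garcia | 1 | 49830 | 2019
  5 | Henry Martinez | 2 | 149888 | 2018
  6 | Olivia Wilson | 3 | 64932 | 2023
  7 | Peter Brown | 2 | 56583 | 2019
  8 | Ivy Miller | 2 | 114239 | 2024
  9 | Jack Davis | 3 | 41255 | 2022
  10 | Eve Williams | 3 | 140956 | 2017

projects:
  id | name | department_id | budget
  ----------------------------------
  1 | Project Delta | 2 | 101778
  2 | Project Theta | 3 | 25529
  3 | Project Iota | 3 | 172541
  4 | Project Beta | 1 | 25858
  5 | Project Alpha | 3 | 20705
SELECT p.name, COUNT(*) AS n FROM employees c JOIN departments p ON c.department_id = p.id GROUP BY p.id, p.name

Execution result:
name | n
Engineering | 2
Marketing | 5
Sales | 3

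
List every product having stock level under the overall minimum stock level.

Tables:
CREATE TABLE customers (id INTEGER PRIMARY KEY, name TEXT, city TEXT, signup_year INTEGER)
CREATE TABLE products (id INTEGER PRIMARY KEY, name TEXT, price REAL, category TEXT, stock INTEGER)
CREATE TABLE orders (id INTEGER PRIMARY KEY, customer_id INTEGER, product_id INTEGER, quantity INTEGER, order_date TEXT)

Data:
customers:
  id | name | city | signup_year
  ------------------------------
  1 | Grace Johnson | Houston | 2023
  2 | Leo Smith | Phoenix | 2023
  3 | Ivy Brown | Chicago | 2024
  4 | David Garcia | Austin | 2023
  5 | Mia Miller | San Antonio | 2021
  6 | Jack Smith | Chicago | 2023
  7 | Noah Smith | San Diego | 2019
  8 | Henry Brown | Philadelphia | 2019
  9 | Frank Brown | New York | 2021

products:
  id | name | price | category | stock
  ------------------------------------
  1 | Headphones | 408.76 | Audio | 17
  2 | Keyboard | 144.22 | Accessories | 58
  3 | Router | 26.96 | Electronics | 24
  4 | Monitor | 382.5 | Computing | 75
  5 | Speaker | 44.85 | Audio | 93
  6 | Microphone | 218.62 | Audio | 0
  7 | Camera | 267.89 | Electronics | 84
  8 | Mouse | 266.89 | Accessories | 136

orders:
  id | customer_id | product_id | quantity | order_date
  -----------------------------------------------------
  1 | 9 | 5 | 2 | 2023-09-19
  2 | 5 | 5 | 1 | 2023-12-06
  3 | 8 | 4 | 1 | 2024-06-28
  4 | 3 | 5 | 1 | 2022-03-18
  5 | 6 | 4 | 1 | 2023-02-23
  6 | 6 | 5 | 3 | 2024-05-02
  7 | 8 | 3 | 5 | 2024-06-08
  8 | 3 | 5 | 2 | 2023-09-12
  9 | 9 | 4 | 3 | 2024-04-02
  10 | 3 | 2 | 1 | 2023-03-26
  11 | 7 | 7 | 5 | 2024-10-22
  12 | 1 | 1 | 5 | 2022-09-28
SELECT name, stock FROM products WHERE stock < (SELECT MIN(stock) FROM products)

Execution result:
(no rows)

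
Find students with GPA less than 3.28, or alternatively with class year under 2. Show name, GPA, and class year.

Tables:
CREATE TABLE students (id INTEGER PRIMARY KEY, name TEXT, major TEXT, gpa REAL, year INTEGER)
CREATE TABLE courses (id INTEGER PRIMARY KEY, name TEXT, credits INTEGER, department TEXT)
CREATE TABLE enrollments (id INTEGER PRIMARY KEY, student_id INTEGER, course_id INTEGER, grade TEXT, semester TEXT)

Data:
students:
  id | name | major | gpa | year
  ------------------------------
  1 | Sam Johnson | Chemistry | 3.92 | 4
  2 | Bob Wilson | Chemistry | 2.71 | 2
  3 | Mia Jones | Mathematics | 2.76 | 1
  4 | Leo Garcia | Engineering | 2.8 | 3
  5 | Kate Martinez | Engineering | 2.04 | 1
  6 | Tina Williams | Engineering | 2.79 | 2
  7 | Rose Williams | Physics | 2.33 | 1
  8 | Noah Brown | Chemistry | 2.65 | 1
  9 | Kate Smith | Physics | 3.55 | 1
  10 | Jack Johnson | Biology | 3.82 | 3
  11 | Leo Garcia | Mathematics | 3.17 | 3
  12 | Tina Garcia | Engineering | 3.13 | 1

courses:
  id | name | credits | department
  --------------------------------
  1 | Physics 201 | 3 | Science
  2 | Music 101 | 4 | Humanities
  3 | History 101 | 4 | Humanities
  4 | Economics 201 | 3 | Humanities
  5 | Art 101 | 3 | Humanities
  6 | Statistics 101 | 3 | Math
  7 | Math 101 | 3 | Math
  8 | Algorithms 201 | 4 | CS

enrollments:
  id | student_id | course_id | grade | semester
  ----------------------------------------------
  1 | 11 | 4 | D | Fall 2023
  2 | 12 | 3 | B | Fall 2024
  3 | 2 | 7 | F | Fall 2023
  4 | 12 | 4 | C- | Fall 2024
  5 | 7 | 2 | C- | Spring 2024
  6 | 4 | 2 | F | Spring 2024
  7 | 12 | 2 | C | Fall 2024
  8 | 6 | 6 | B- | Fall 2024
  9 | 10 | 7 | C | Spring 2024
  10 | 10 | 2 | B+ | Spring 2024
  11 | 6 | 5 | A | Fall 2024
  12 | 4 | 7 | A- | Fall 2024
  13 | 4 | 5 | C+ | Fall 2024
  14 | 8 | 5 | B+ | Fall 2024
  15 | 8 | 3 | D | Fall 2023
SELECT name, gpa, year FROM students WHERE gpa < 3.28 OR year < 2

Execution result:
name | gpa | year
Bob Wilson | 2.71 | 2
Mia Jones | 2.76 | 1
Leo Garcia | 2.80 | 3
Kate Martinez | 2.04 | 1
Tina Williams | 2.79 | 2
Rose Williams | 2.33 | 1
Noah Brown | 2.65 | 1
Kate Smith | 3.55 | 1
Leo Garcia | 3.17 | 3
Tina Garcia | 3.13 | 1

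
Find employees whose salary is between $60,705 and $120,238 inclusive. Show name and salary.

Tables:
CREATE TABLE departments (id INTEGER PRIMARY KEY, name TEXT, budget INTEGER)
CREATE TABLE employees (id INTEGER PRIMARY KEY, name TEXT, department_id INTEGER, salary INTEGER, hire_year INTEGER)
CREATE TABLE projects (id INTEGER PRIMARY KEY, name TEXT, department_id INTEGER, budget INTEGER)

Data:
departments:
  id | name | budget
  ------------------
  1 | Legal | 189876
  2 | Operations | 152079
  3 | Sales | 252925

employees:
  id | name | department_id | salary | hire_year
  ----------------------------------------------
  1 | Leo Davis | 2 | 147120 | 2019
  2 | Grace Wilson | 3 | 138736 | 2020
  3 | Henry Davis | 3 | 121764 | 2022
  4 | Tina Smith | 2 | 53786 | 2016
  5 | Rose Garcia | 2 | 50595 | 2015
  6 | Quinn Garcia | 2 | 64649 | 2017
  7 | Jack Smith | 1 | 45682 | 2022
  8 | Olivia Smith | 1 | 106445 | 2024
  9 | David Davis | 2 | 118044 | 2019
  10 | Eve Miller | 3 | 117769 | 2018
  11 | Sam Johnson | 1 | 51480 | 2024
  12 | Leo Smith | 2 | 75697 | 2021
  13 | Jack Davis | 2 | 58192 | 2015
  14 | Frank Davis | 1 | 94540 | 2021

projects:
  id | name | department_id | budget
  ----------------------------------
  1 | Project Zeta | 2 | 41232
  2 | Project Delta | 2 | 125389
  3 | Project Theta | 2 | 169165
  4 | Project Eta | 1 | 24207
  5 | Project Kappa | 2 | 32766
SELECT name, salary FROM employees WHERE salary BETWEEN 60705 AND 120238

Execution result:
name | salary
Quinn Garcia | 64649
Olivia Smith | 106445
David Davis | 118044
Eve Miller | 117769
Leo Smith | 75697
Frank Davis | 94540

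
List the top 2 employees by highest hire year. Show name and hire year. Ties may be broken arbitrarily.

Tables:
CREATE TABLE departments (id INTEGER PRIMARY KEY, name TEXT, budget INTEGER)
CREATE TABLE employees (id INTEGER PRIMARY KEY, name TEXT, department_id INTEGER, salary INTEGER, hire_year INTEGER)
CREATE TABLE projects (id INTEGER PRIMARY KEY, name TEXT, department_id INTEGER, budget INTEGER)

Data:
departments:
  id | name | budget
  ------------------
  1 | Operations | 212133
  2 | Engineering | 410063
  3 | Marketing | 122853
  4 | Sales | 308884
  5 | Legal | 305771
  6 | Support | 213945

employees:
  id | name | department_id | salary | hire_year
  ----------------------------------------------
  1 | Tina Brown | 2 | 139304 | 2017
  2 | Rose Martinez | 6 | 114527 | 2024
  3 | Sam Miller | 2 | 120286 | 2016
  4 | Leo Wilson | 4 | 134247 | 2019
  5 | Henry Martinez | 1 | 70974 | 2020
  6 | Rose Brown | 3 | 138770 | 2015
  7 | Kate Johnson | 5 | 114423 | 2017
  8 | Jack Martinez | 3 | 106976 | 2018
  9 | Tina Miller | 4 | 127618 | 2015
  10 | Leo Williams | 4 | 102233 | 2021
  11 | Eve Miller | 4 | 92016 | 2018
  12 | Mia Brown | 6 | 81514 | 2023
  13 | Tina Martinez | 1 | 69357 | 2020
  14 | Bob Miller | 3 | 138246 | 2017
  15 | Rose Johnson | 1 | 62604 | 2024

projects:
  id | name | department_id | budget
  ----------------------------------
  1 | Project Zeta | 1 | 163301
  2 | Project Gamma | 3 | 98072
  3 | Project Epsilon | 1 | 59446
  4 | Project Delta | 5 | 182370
SELECT name, hire_year FROM employees ORDER BY hire_year DESC LIMIT 2

Execution result:
name | hire_year
Rose Martinez | 2024
Rose Johnson | 2024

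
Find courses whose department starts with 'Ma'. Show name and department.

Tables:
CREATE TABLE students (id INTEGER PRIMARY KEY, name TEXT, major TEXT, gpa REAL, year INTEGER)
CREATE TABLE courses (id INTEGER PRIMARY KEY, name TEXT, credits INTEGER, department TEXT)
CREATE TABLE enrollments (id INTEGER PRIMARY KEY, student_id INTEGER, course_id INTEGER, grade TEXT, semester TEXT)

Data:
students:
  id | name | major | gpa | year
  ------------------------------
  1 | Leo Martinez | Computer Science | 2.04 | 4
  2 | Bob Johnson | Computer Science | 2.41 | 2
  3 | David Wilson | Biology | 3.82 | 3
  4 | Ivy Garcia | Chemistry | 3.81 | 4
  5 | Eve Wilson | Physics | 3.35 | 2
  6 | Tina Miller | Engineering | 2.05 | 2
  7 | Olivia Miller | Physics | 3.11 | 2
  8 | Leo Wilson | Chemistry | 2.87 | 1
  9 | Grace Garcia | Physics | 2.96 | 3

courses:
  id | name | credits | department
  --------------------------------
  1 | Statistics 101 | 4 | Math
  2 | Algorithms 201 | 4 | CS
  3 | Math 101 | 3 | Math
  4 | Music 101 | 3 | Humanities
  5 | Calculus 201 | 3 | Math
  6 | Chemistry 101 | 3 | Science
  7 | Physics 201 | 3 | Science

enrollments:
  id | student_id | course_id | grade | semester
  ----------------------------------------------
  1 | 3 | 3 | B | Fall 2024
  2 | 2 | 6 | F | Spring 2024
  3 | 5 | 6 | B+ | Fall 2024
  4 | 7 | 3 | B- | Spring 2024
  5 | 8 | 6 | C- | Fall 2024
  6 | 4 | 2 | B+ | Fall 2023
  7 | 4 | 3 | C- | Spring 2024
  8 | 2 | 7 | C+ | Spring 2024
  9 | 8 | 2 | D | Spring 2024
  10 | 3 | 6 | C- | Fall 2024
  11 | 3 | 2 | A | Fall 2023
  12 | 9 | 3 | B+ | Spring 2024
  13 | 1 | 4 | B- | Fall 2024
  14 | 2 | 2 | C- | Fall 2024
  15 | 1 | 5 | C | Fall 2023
SELECT name, department FROM courses WHERE department LIKE 'Ma%'

Execution result:
name | department
Statistics 101 | Math
Math 101 | Math
Calculus 201 | Math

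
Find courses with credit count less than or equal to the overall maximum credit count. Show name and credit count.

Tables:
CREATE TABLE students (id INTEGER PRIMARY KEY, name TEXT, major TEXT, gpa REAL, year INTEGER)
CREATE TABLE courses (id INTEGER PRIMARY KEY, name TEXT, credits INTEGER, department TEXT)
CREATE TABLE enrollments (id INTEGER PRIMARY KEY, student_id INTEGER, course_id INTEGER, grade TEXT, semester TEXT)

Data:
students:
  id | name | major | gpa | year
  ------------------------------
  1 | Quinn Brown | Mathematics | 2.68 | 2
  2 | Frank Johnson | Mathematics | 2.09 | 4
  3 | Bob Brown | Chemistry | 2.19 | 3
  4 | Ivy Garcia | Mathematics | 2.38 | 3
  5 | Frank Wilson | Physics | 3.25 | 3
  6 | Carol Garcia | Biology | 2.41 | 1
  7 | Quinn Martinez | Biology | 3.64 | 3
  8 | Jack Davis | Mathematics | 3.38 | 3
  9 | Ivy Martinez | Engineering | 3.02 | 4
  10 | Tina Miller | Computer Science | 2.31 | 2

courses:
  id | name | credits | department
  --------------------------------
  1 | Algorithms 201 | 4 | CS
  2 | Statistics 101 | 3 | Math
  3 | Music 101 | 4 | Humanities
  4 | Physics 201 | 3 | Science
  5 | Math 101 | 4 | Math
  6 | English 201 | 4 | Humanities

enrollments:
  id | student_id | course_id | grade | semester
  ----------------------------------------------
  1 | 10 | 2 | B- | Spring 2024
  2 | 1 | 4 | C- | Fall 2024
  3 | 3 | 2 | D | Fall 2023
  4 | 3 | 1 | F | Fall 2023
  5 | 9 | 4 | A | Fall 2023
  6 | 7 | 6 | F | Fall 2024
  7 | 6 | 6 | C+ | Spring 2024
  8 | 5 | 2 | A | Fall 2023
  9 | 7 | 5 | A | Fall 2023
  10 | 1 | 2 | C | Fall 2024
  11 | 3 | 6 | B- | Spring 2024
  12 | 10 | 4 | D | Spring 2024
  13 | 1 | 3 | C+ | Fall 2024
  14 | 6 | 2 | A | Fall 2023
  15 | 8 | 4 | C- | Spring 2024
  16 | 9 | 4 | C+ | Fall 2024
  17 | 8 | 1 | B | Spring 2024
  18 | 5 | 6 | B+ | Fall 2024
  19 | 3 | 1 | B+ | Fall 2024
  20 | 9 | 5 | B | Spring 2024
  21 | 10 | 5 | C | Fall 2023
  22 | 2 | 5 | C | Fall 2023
SELECT name, credits FROM courses WHERE credits <= (SELECT MAX(credits) FROM courses)

Execution result:
name | credits
Algorithms 201 | 4
Statistics 101 | 3
Music 101 | 4
Physics 201 | 3
Math 101 | 4
English 201 | 4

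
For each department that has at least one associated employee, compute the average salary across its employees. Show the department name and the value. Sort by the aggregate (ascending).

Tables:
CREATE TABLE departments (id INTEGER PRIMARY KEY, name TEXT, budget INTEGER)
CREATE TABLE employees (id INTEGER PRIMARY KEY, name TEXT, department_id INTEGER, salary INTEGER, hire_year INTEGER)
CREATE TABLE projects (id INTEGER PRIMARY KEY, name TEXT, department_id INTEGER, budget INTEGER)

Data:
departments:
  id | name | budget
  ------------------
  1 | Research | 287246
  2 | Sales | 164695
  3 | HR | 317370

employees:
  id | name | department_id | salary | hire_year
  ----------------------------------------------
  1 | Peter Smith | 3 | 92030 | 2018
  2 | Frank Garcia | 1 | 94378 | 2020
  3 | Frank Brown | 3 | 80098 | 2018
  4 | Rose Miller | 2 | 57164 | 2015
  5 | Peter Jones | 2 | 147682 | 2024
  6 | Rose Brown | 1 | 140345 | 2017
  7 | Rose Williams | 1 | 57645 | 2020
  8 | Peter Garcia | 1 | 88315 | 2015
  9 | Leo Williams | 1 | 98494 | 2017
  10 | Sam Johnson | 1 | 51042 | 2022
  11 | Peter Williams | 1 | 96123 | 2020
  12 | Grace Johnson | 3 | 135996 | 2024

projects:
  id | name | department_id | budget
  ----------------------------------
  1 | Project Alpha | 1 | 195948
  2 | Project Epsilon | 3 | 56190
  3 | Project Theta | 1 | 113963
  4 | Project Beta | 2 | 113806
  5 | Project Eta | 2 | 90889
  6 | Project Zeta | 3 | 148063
SELECT p.name, AVG(c.salary) AS avg_salary FROM employees c JOIN departments p ON c.department_id = p.id GROUP BY p.id, p.name ORDER BY avg_salary ASC

Execution result:
name | avg_salary
Research | 89477.43
Sales | 102423.00
HR | 102708.00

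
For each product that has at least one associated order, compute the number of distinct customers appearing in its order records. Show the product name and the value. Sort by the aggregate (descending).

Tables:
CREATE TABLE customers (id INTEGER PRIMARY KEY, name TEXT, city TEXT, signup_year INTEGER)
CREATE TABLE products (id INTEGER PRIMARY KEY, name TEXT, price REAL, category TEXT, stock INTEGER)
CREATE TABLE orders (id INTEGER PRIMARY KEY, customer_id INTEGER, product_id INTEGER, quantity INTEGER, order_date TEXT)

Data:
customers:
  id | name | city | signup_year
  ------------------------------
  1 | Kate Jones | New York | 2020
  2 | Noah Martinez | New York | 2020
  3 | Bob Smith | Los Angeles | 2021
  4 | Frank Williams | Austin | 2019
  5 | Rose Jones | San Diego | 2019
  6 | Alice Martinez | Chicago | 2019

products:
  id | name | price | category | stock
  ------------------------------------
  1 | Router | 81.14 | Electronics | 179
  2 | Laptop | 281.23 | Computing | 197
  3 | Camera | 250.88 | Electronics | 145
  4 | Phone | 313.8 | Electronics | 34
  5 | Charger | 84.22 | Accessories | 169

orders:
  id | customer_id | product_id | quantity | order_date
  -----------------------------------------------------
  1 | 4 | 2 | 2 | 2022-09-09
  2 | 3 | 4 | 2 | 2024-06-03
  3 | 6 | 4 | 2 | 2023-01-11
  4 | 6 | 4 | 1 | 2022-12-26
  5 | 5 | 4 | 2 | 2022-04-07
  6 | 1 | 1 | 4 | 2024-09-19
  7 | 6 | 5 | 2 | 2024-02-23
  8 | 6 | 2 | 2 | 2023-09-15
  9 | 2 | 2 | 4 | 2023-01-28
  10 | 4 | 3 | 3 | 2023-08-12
SELECT p.name, COUNT(DISTINCT c.customer_id) AS distinct_customer_count FROM orders c JOIN products p ON c.product_id = p.id GROUP BY p.id, p.name ORDER BY distinct_customer_count DESC

Execution result:
name | distinct_customer_count
Laptop | 3
Phone | 3
Router | 1
Camera | 1
Charger | 1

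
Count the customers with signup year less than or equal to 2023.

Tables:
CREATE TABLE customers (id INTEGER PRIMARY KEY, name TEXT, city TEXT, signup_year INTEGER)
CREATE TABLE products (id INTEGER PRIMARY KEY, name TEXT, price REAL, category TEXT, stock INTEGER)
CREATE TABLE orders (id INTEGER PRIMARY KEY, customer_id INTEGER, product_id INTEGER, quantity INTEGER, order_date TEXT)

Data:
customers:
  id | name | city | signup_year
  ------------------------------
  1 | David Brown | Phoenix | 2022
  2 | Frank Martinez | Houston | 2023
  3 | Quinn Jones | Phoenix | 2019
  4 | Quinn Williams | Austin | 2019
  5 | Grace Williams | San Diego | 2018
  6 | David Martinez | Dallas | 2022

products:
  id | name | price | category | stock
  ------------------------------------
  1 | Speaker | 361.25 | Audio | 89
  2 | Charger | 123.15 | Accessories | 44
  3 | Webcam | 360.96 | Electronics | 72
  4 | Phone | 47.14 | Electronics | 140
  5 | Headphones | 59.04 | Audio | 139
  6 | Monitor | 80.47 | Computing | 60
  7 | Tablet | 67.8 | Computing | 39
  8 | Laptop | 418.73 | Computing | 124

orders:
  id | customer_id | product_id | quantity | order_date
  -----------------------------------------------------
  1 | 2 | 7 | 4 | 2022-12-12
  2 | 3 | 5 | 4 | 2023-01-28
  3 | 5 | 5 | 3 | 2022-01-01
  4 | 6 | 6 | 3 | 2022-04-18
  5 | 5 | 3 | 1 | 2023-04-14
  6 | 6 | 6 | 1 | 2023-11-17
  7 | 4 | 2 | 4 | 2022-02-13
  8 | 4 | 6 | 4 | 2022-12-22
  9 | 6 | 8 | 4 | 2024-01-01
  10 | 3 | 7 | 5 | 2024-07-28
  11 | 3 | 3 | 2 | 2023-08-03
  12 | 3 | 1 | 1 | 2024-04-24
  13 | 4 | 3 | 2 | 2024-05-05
SELECT COUNT(*) FROM customers WHERE signup_year <= 2023

Execution result:
6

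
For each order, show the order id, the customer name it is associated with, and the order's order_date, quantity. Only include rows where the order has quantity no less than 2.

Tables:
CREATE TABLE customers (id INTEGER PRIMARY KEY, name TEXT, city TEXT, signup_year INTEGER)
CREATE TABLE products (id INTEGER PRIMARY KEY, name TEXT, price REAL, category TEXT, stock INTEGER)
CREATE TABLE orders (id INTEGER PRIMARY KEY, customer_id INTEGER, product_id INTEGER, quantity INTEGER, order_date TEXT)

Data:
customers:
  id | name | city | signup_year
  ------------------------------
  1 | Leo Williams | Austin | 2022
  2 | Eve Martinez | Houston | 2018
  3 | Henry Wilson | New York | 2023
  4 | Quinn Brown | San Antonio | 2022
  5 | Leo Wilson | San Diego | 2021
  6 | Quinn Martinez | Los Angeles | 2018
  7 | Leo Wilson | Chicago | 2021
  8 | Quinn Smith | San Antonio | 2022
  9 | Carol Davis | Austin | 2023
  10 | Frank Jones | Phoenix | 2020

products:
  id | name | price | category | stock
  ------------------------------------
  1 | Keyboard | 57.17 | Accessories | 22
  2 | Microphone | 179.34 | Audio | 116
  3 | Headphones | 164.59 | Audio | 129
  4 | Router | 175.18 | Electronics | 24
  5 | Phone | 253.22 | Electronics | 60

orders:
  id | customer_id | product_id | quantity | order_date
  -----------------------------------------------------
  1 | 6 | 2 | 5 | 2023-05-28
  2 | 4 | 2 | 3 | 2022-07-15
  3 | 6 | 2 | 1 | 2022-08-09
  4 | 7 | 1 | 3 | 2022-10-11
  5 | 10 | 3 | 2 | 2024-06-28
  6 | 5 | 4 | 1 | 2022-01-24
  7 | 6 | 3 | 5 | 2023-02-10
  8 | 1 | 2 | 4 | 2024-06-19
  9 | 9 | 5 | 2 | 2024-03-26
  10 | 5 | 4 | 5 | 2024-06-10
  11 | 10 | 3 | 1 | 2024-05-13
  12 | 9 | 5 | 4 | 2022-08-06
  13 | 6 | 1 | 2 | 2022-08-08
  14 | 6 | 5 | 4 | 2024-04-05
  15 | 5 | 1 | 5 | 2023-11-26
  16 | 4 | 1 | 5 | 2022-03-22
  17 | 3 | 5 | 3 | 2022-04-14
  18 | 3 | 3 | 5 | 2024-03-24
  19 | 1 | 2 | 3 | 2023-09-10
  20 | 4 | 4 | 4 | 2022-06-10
SELECT c.id, p.name AS customer, c.order_date, c.quantity FROM orders c JOIN customers p ON c.customer_id = p.id WHERE c.quantity >= 2

Execution result:
id | customer | order_date | quantity
1 | Quinn Martinez | 2023-05-28 | 5
2 | Quinn Brown | 2022-07-15 | 3
4 | Leo Wilson | 2022-10-11 | 3
5 | Frank Jones | 2024-06-28 | 2
7 | Quinn Martinez | 2023-02-10 | 5
8 | Leo Williams | 2024-06-19 | 4
9 | Carol Davis | 2024-03-26 | 2
10 | Leo Wilson | 2024-06-10 | 5
12 | Carol Davis | 2022-08-06 | 4
13 | Quinn Martinez | 2022-08-08 | 2
14 | Quinn Martinez | 2024-04-05 | 4
15 | Leo Wilson | 2023-11-26 | 5
16 | Quinn Brown | 2022-03-22 | 5
17 | Henry Wilson | 2022-04-14 | 3
18 | Henry Wilson | 2024-03-24 | 5
19 | Leo Williams | 2023-09-10 | 3
20 | Quinn Brown | 2022-06-10 | 4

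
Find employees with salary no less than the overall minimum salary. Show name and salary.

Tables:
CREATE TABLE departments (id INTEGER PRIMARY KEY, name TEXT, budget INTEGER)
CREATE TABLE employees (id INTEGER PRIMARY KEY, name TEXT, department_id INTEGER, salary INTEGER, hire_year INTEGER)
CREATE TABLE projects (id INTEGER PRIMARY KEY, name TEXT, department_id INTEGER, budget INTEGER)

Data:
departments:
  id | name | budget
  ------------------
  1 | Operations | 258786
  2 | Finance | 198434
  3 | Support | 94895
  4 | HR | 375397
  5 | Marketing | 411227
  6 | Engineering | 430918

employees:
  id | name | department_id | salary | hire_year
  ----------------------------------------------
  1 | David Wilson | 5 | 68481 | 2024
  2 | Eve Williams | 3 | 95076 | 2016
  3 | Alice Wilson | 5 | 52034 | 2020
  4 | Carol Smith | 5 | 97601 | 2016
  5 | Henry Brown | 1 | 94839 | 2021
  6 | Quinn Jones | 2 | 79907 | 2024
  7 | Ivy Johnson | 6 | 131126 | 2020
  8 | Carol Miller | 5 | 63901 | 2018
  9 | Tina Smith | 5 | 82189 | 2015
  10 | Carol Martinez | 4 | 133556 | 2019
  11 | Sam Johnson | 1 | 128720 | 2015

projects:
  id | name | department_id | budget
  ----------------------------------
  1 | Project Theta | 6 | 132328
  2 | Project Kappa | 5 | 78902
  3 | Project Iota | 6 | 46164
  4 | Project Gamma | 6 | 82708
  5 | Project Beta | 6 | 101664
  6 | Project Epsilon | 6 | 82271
SELECT name, salary FROM employees WHERE salary >= (SELECT MIN(salary) FROM employees)

Execution result:
name | salary
David Wilson | 68481
Eve Williams | 95076
Alice Wilson | 52034
Carol Smith | 97601
Henry Brown | 94839
Quinn Jones | 79907
Ivy Johnson | 131126
Carol Miller | 63901
Tina Smith | 82189
Carol Martinez | 133556
Sam Johnson | 128720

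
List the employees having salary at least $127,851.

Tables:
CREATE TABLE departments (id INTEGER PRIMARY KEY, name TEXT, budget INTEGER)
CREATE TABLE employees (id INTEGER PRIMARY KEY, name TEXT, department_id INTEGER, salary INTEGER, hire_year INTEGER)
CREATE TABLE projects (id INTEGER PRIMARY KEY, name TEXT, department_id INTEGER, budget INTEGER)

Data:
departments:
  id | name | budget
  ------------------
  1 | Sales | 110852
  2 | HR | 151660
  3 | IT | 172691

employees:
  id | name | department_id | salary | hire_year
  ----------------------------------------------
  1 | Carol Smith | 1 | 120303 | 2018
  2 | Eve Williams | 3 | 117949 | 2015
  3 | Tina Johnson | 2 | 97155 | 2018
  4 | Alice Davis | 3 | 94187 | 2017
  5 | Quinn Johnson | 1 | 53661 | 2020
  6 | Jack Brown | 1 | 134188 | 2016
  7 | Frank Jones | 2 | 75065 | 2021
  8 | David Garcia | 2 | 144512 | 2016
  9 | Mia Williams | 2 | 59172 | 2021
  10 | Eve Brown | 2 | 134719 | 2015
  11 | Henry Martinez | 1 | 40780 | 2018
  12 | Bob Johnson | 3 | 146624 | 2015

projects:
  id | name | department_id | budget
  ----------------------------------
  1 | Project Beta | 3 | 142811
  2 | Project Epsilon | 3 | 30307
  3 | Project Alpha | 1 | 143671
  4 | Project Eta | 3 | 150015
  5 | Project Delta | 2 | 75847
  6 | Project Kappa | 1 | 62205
SELECT name, salary FROM employees WHERE salary >= 127851

Execution result:
name | salary
Jack Brown | 134188
David Garcia | 144512
Eve Brown | 134719
Bob Johnson | 146624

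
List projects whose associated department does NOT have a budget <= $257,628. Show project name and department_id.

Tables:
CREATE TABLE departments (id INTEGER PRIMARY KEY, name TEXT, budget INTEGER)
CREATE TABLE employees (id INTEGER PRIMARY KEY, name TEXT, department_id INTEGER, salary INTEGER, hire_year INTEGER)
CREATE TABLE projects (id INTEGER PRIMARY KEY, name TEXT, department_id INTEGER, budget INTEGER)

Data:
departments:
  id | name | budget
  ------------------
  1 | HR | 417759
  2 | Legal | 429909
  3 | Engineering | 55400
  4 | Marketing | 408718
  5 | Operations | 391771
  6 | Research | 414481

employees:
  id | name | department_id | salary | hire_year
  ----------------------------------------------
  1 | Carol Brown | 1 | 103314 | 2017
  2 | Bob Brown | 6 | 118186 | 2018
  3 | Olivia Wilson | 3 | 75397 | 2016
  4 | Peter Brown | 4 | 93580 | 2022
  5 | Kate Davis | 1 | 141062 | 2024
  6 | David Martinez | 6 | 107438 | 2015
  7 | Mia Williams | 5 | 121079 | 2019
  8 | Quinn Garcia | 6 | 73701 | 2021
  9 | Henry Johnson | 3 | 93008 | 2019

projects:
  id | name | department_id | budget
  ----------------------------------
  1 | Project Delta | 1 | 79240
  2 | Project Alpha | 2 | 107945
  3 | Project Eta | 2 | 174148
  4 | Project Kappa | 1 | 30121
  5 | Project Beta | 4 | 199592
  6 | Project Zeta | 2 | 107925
SELECT name, department_id FROM projects WHERE department_id NOT IN (SELECT id FROM departments WHERE budget <= 257628)

Execution result:
name | department_id
Project Delta | 1
Project Alpha | 2
Project Eta | 2
Project Kappa | 1
Project Beta | 4
Project Zeta | 2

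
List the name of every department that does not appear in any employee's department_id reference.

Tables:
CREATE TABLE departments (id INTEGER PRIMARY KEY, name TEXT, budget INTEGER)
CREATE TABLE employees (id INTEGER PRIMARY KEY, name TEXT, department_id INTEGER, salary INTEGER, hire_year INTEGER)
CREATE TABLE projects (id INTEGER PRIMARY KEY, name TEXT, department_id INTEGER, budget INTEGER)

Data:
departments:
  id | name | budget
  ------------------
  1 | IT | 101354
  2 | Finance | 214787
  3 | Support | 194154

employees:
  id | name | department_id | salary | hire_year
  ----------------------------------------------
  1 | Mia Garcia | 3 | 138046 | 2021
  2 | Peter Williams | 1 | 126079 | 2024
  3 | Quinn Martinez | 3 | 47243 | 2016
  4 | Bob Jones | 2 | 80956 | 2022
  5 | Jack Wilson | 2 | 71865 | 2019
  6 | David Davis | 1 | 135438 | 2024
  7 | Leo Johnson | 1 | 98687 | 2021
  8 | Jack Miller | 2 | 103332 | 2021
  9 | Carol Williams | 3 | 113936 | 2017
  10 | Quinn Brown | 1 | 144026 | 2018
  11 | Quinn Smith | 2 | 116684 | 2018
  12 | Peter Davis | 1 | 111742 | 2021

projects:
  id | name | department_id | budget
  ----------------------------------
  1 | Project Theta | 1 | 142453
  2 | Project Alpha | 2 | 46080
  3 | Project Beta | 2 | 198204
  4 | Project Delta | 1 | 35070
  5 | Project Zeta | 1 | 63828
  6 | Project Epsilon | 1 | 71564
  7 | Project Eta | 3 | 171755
SELECT p.name FROM departments p LEFT JOIN employees c ON c.department_id = p.id WHERE c.id IS NULL

Execution result:
(no rows)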